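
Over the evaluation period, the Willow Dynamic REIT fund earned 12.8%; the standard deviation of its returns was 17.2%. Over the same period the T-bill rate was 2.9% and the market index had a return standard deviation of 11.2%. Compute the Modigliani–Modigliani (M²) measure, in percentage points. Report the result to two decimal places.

9.35

Sharpe = (Rp − Rf) / σp = (12.8% − 2.9%) / 17.2% = 0.5756
M² = Rf + Sharpe × σm = 2.9% + 0.5756 × 11.2% = 9.3467%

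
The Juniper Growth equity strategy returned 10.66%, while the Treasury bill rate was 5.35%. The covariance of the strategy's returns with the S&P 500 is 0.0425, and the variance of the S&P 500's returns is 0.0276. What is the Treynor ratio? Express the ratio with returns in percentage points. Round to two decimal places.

3.45

β = Cov / Var = 0.0425 / 0.0276 = 1.5399
Treynor = (Rp − Rf) / β = (10.66% − 5.35%) / 1.5399 = 5.31 / 1.5399 = 3.4483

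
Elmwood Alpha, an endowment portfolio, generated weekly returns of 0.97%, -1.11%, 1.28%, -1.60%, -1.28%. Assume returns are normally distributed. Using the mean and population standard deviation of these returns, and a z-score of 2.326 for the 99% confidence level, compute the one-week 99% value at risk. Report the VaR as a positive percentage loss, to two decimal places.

3.18

r̄ = (0.97 − 1.11 + 1.28 − 1.6 − 1.28) / 5 = -0.3480%
Σ(r − r̄)² = (0.97 − (-0.3480))² + (-1.11 − (-0.3480))² + (1.28 − (-0.3480))² + … = 7.4043
population σ = √(7.4043 / 5) = √1.4809 = 1.2169%
VaR = −(r̄ − z·σ) = −(-0.3480 − 2.326 × 1.2169) = −(-3.1785) = 3.1785%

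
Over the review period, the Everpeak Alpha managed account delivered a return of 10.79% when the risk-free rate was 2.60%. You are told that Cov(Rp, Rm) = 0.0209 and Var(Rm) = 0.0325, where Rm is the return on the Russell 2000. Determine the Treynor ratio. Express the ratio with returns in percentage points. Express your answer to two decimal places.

β = Cov / Var = 0.0209 / 0.0325 = 0.6431
Treynor = (Rp − Rf) / β = (10.79% − 2.60%) / 0.6431 = 8.19 / 0.6431 = 12.7352

12.74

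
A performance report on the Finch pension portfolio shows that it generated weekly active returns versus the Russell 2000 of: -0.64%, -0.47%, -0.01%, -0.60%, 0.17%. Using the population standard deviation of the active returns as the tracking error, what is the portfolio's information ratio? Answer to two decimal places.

Mean return r̄ = -1.550 / 5 = -0.3100%
Population σ = √[Σ(r − r̄)² / 5] = √[0.5390 / 5] = √0.1078 = 0.3283%
IR = r̄ / tracking error = -0.3100 / 0.3283 = -0.9443

-0.94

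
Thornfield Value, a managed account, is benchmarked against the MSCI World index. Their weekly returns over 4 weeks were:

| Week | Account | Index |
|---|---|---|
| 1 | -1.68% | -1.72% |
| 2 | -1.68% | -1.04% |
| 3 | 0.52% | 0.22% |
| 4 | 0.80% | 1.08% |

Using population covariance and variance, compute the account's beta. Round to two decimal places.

r̄p = -0.5100%,  r̄m = -0.3650%
Cov = Σ(rp − r̄p)(rm − r̄m) / 4 = 1.2177
Var(rm) = Σ(rm − r̄m)² / 4 = 1.1805
β = Cov / Var = 1.2177 / 1.1805 = 1.0315

1.03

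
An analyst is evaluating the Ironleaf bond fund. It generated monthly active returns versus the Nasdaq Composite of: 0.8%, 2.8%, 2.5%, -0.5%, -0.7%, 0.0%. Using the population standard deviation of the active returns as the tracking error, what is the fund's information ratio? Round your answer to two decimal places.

r̄ = (0.8 + 2.8 + 2.5 − 0.5 − 0.7 + 0) / 6 = 4.90 / 6 = 0.8167%
Σ(r − r̄)² = 11.4683; population σ = √(11.4683/6) = 1.3825%
IR = r̄ / tracking error = 0.8167 / 1.3825 = 0.5907

0.59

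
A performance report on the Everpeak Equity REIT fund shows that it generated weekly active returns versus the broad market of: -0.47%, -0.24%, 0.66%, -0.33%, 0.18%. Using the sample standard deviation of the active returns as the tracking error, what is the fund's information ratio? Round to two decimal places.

-0.09

r̄ = (-0.47 − 0.24 + 0.66 − 0.33 + 0.18) / 5 = -0.0400%
Σ(r − r̄)² = (-0.47 − (-0.0400))² + (-0.24 − (-0.0400))² + (0.66 − (-0.0400))² + … = 0.8474
σ = √[0.8474 / 4] = 0.4603%
IR = r̄ / tracking error = -0.0400 / 0.4603 = -0.0869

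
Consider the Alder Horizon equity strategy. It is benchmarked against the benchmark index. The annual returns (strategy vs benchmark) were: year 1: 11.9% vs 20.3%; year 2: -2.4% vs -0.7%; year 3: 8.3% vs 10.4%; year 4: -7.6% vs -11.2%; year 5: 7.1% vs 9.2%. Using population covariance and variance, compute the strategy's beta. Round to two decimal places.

0.67

r̄p = 3.4600%,  r̄m = 5.6000%
Cov = Σ(rp − r̄p)(rm − r̄m) / 5 = 76.6260
Var(rm) = Σ(rm − r̄m)² / 5 = 114.8040
β = Cov / Var = 76.6260 / 114.8040 = 0.6675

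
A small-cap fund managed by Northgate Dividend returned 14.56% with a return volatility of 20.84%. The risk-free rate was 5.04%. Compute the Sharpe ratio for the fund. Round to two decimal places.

Sharpe = (Rp − Rf) / σp = (14.56% − 5.04%) / 20.84% = 9.52% / 20.84% = 0.4568

0.46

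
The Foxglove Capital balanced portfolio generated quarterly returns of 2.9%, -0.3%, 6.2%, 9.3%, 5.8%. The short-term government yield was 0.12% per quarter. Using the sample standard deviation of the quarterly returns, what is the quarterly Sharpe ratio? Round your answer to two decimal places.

1.28

μ = (2.9 − 0.3 + 6.2 + 9.3 + 5.8) / 5 = 23.90 / 5 = 4.7800%
Sample std dev = √[52.8280 / 4] = 3.6341%
Sharpe = (μ − rf) / σ = (4.7800 − 0.12) / 3.6341 = 4.6600 / 3.6341 = 1.2823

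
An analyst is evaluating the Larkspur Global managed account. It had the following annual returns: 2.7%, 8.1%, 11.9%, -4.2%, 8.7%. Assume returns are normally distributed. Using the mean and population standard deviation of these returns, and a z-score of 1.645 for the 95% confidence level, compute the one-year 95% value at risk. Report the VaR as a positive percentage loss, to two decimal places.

3.86

r̄ = (2.7 + 8.1 + 11.9 − 4.2 + 8.7) / 5 = 5.4400%
Σ(r − r̄)² = (2.7 − 5.4400)² + (8.1 − 5.4400)² + … = 159.8720
population σ = √(159.8720 / 5) = √31.9744 = 5.6546%
VaR = −(r̄ − z·σ) = −(5.4400 − 1.645 × 5.6546) = −(-3.8618) = 3.8618%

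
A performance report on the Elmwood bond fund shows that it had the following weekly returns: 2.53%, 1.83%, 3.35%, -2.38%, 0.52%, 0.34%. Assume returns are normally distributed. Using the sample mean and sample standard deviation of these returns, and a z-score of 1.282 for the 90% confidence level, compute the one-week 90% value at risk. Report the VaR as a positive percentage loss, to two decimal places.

Mean return μ = 6.190 / 6 = 1.0317%
Sample σ = √[Σ(r − μ)² / 5] = √[20.6367 / 5] = √4.1273 = 2.0316%
VaR = −(μ − z·σ) = −(1.0317 − 1.282 × 2.0316) = −(-1.5728) = 1.5728%

1.57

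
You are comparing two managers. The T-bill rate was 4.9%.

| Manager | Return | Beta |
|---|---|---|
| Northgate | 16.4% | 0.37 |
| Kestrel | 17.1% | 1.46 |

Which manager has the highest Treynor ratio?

Northgate

Northgate: Treynor = (16.4% − 4.9%) / 0.37 = 31.081
Kestrel: Treynor = (17.1% − 4.9%) / 1.46 = 8.356
Highest: Northgate (31.081).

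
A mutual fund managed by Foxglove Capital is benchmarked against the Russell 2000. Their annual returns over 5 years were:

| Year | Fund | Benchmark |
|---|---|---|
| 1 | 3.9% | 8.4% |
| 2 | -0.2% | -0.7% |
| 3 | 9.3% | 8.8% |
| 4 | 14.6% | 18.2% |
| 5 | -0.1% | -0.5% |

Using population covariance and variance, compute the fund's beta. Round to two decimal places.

r̄p = 5.5000%,  r̄m = 6.8400%
Cov = Σ(rp − r̄p)(rm − r̄m) / 5 = 38.4820
Var(rm) = Σ(rm − r̄m)² / 5 = 49.2104
β = Cov / Var = 38.4820 / 49.2104 = 0.7820

0.78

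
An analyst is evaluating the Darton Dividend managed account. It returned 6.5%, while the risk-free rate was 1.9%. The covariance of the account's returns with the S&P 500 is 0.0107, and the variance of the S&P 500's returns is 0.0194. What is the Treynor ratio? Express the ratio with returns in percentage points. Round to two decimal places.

8.34

β = Cov / Var = 0.0107 / 0.0194 = 0.5515
Treynor = (Rp − Rf) / β = (6.5% − 1.9%) / 0.5515 = 4.60 / 0.5515 = 8.3409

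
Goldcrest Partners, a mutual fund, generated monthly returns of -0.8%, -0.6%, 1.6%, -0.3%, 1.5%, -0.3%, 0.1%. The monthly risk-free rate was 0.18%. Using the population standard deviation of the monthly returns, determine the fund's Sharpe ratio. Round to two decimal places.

Mean return μ = 1.20 / 7 = 0.1714%
Population std dev = √[5.7943 / 7] = 0.9098%
Sharpe = (μ − rf) / σ = (0.1714 − 0.18) / 0.9098 = -0.0086 / 0.9098 = -0.0095

-0.01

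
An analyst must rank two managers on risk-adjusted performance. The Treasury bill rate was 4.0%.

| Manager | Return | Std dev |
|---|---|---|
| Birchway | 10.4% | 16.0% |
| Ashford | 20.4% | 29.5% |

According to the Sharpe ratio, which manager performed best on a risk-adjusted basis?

Birchway: Sharpe ratio = (10.4% − 4.0%) / 16.0% = 0.400
Ashford: Sharpe ratio = (20.4% − 4.0%) / 29.5% = 0.556
Highest: Ashford (0.556).

Ashford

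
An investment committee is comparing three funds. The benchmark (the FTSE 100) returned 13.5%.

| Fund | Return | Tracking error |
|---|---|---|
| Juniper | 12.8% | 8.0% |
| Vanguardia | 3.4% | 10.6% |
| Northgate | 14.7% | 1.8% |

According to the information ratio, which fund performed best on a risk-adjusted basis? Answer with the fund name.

Northgate

Juniper: IR = (12.8% − 13.5%) / 8.0% = -0.088
Vanguardia: IR = (3.4% − 13.5%) / 10.6% = -0.953
Northgate: IR = (14.7% − 13.5%) / 1.8% = 0.667
Highest: Northgate (0.667).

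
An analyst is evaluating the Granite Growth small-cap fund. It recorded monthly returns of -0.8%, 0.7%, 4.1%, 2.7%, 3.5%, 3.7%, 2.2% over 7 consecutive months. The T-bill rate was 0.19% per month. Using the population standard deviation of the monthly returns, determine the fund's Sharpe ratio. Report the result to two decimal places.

1.28

Mean return r̄ = 16.10 / 7 = 2.3000%
Σ(r − r̄)² = (-0.8 − 2.3000)² + (0.7 − 2.3000)² + (4.1 − 2.3000)² + … = 18.9800
σ = √[18.9800 / 7] = 1.6466%
Sharpe = (r̄ − rf) / σ = (2.3000 − 0.19) / 1.6466 = 2.1100 / 1.6466 = 1.2814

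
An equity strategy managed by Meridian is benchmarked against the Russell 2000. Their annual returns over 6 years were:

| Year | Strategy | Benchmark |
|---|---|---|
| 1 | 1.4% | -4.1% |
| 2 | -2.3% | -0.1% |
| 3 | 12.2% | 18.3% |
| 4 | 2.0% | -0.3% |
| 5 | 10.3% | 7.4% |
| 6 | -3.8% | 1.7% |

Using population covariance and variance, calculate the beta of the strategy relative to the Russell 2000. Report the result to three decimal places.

r̄p = 3.3000%,  r̄m = 3.8167%
Cov = Σ(rp − r̄p)(rm − r̄m) / 6 = 35.2233
Var(rm) = Σ(rm − r̄m)² / 6 = 53.6747
β = Cov / Var = 35.2233 / 53.6747 = 0.6562

0.656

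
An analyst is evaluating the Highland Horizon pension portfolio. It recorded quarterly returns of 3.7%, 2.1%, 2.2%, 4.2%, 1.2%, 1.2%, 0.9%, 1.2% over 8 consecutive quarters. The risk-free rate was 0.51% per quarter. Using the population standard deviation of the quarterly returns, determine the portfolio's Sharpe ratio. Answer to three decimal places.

1.355

r̄ = (3.7 + 2.1 + 2.2 + 4.2 + 1.2 + 1.2 + 0.9 + 1.2) / 8 = 2.0875%
Σ(r − r̄)² = (3.7 − 2.0875)² + (2.1 − 2.0875)² + (2.2 − 2.0875)² + … = 10.8488
population σ = √(10.8488 / 8) = √1.3561 = 1.1645%
Sharpe = (r̄ − rf) / σ = (2.0875 − 0.51) / 1.1645 = 1.5775 / 1.1645 = 1.3547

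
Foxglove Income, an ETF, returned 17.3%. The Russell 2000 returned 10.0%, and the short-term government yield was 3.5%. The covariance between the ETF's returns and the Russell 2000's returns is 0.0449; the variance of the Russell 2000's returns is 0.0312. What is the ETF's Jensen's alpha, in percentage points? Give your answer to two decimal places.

β = Cov / Var = 0.0449 / 0.0312 = 1.4391
E[R] = Rf + β(Rm − Rf) = 3.5% + 1.4391 × (10.0% − 3.5%) = 12.8542%
α = Rp − E[R] = 17.3% − 12.8542% = 4.4458

4.45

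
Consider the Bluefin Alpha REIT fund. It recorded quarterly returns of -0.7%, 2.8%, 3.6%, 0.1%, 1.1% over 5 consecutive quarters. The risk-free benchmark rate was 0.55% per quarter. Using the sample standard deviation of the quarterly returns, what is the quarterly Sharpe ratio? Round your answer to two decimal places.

Mean return r̄ = 6.90 / 5 = 1.3800%
Σ(r − r̄)² = (-0.7 − 1.3800)² + (2.8 − 1.3800)² + (3.6 − 1.3800)² + … = 12.9880
sample σ = √(12.9880 / 4) = √3.2470 = 1.8019%
Sharpe = (r̄ − rf) / σ = (1.3800 − 0.55) / 1.8019 = 0.8300 / 1.8019 = 0.4606

0.46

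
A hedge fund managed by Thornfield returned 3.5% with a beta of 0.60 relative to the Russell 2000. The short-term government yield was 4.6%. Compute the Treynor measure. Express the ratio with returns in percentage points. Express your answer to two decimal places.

-1.83

Treynor = (Rp − Rf) / β = (3.5% − 4.6%) / 0.60 = -1.10 / 0.60 = -1.8333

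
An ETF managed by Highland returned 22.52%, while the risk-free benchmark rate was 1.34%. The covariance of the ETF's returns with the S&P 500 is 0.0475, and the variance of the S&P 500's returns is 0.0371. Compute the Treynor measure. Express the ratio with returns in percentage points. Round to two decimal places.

β = Cov / Var = 0.0475 / 0.0371 = 1.2803
Treynor = (Rp − Rf) / β = (22.52% − 1.34%) / 1.2803 = 21.18 / 1.2803 = 16.5430

16.54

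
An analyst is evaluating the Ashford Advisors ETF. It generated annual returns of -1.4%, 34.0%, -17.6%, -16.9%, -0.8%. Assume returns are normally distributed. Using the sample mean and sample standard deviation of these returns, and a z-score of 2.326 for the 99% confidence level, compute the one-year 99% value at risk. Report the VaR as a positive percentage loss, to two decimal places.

49.23

Mean return r̄ = -2.70 / 5 = -0.5400%
Sample std dev = √[1752.5120 / 4] = 20.9315%
VaR = −(r̄ − z·σ) = −(-0.5400 − 2.326 × 20.9315) = −(-49.2267) = 49.2267%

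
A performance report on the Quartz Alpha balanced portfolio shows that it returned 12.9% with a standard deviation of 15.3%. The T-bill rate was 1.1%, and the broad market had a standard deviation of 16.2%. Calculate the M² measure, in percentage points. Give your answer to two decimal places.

13.59

Sharpe = (Rp − Rf) / σp = (12.9% − 1.1%) / 15.3% = 0.7712
M² = Rf + Sharpe × σm = 1.1% + 0.7712 × 16.2% = 13.5934%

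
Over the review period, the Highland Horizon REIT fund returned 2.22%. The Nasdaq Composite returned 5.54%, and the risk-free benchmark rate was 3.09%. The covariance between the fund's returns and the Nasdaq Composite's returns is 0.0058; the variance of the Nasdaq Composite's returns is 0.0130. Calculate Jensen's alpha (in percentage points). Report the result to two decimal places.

β = Cov / Var = 0.0058 / 0.0130 = 0.4462
E[R] = Rf + β(Rm − Rf) = 3.09% + 0.4462 × (5.54% − 3.09%) = 4.1832%
α = Rp − E[R] = 2.22% − 4.1832% = -1.9632

-1.96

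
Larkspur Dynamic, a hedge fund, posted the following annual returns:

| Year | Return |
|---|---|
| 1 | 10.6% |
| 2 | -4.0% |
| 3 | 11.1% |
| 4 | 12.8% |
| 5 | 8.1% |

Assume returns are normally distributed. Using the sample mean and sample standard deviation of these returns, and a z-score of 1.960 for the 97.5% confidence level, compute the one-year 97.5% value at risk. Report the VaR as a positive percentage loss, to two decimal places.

r̄ = (10.6 − 4 + 11.1 + 12.8 + 8.1) / 5 = 7.7200%
Sample std dev = √[183.0280 / 4] = 6.7644%
VaR = −(r̄ − z·σ) = −(7.7200 − 1.960 × 6.7644) = −(-5.5382) = 5.5382%

5.54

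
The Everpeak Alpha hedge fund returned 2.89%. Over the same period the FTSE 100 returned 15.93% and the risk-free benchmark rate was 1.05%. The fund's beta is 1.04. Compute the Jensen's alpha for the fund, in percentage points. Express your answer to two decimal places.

-13.64

CAPM expected return = Rf + β(Rm − Rf) = 1.05% + 1.04 × (15.93% − 1.05%) = 1.05 + 1.04 × 14.88 = 16.5252%
Jensen's α = Rp − E[R] = 2.89% − 16.5252% = -13.6352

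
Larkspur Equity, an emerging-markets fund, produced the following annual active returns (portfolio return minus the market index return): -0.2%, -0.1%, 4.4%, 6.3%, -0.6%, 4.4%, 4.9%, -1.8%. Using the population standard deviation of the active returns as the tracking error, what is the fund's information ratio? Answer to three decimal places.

Mean return μ = 17.30 / 8 = 2.1625%
Population std dev = √[68.6588 / 8] = 2.9296%
IR = μ / tracking error = 2.1625 / 2.9296 = 0.7382

0.738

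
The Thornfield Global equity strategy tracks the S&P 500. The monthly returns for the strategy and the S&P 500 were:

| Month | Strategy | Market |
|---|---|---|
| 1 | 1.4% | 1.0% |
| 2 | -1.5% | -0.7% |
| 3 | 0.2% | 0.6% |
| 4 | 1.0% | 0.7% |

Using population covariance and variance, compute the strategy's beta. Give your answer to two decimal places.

r̄p = 0.2750%,  r̄m = 0.4000%
Cov = Σ(rp − r̄p)(rm − r̄m) / 4 = 0.7075
Var(rm) = Σ(rm − r̄m)² / 4 = 0.4250
β = Cov / Var = 0.7075 / 0.4250 = 1.6647

1.66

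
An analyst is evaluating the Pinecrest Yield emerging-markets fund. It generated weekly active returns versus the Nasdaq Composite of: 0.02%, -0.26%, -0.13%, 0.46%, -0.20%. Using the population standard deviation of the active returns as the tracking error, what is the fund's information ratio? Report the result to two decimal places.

-0.09

r̄ = (0.02 − 0.26 − 0.13 + 0.46 − 0.2) / 5 = -0.0220%
Population std dev = √[0.3341 / 5] = 0.2585%
IR = r̄ / tracking error = -0.0220 / 0.2585 = -0.0851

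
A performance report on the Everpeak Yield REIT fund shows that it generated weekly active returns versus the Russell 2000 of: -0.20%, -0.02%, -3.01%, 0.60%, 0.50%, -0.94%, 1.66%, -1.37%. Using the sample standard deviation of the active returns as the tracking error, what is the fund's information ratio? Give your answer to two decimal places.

μ = (-0.2 − 0.02 − 3.01 + 0.6 + 0.5 − 0.94 + 1.66 − 1.37) / 8 = -2.780 / 8 = -0.3475%
Σ(r − μ)² = (-0.2 − (-0.3475))² + (-0.02 − (-0.3475))² + … = 14.2606
sample σ = √(14.2606 / 7) = √2.0372 = 1.4273%
IR = μ / tracking error = -0.3475 / 1.4273 = -0.2435

-0.24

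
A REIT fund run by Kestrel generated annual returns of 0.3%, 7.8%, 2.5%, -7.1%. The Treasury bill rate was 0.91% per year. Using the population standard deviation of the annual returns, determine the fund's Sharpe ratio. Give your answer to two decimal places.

-0.01

μ = (0.3 + 7.8 + 2.5 − 7.1) / 4 = 0.8750%
Population σ = √[Σ(r − μ)² / 4] = √[114.5275 / 4] = √28.6319 = 5.3509%
Sharpe = (μ − rf) / σ = (0.8750 − 0.91) / 5.3509 = -0.0350 / 5.3509 = -0.0065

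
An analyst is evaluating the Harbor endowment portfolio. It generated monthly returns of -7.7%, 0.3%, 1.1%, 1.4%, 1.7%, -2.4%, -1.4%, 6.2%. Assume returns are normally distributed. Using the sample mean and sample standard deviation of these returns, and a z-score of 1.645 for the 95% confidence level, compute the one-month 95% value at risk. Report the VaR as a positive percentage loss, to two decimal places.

6.67

r̄ = (-7.7 + 0.3 + 1.1 + 1.4 + 1.7 − 2.4 − 1.4 + 6.2) / 8 = -0.1000%
Sample std dev = √[111.5200 / 7] = 3.9914%
VaR = −(r̄ − z·σ) = −(-0.1000 − 1.645 × 3.9914) = −(-6.6659) = 6.6659%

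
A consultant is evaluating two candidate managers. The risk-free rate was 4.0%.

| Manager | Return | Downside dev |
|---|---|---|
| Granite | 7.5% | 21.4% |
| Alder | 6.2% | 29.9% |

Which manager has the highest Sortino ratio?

Granite: Sortino ratio = (7.5% − 4.0%) / 21.4% = 0.164
Alder: Sortino ratio = (6.2% − 4.0%) / 29.9% = 0.074
Highest: Granite (0.164).

Granite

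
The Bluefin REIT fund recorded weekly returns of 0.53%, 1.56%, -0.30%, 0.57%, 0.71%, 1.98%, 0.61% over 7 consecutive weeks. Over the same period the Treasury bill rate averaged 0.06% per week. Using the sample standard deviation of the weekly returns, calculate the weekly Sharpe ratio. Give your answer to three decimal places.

r̄ = (0.53 + 1.56 − 0.3 + 0.57 + 0.71 + 1.98 + 0.61) / 7 = 0.8086%
Sample std dev = √[3.3495 / 6] = 0.7472%
Sharpe = (r̄ − rf) / σ = (0.8086 − 0.06) / 0.7472 = 0.7486 / 0.7472 = 1.0019

1.002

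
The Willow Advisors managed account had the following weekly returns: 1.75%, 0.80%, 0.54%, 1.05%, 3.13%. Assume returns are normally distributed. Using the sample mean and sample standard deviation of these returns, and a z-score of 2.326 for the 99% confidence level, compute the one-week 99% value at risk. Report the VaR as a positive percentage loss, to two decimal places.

0.96

r̄ = (1.75 + 0.8 + 0.54 + 1.05 + 3.13) / 5 = 7.270 / 5 = 1.4540%
Σ(r − r̄)² = 4.3229; sample σ = √(4.3229/4) = 1.0396%
VaR = −(r̄ − z·σ) = −(1.4540 − 2.326 × 1.0396) = −(-0.9641) = 0.9641%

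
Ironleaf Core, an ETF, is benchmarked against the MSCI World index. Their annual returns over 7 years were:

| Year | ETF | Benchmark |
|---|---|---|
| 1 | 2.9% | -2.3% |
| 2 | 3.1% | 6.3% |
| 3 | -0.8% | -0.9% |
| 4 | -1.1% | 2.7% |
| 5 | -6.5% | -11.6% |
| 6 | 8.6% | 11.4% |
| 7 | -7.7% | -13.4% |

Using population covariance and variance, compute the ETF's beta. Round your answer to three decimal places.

r̄p = -0.2143%,  r̄m = -1.1143%
Cov = Σ(rp − r̄p)(rm − r̄m) / 7 = 40.7941
Var(rm) = Σ(rm − r̄m)² / 7 = 69.7812
β = Cov / Var = 40.7941 / 69.7812 = 0.5846

0.585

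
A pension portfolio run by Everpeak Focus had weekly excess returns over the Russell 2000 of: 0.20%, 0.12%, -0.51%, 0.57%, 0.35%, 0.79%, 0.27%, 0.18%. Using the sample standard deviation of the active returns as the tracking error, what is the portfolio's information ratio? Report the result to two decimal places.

Mean return r̄ = 1.970 / 8 = 0.2463%
Σ(r − r̄)² = (0.2 − 0.2463)² + (0.12 − 0.2463)² + … = 1.0062
sample σ = √(1.0062 / 7) = √0.1437 = 0.3791%
IR = r̄ / tracking error = 0.2463 / 0.3791 = 0.6497

0.65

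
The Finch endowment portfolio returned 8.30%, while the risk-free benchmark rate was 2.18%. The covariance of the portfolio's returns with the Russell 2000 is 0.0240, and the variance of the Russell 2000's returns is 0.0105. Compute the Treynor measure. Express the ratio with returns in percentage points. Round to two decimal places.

β = Cov / Var = 0.0240 / 0.0105 = 2.2857
Treynor = (Rp − Rf) / β = (8.30% − 2.18%) / 2.2857 = 6.12 / 2.2857 = 2.6775

2.68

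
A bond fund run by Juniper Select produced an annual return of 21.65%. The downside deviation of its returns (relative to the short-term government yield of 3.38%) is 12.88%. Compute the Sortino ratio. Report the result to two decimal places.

Sortino = (Rp − Rf) / σd = (21.65% − 3.38%) / 12.88% = 18.27% / 12.88% = 1.4185

1.42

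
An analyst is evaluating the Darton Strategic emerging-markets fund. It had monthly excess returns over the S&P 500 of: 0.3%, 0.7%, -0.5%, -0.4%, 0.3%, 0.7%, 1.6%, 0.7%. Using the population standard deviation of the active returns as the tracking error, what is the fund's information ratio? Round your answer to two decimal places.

0.67

μ = (0.3 + 0.7 − 0.5 − 0.4 + 0.3 + 0.7 + 1.6 + 0.7) / 8 = 0.4250%
Σ(r − μ)² = (0.3 − 0.4250)² + (0.7 − 0.4250)² + (-0.5 − 0.4250)² + … = 3.1750
population σ = √(3.1750 / 8) = √0.3969 = 0.6300%
IR = μ / tracking error = 0.4250 / 0.6300 = 0.6746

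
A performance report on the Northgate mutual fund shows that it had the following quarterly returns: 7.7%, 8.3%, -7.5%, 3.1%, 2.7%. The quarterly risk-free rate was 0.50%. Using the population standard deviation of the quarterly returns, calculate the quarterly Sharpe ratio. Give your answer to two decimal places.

μ = (7.7 + 8.3 − 7.5 + 3.1 + 2.7) / 5 = 14.30 / 5 = 2.8600%
Σ(r − μ)² = 160.4320; population σ = √(160.4320/5) = 5.6645%
Sharpe = (μ − rf) / σ = (2.8600 − 0.5) / 5.6645 = 2.3600 / 5.6645 = 0.4166

0.42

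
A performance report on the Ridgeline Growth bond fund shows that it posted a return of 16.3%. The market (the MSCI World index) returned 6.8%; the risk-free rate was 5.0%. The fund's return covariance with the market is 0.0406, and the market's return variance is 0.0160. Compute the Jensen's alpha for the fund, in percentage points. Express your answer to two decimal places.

β = Cov / Var = 0.0406 / 0.0160 = 2.5375
E[R] = Rf + β(Rm − Rf) = 5.0% + 2.5375 × (6.8% − 5.0%) = 9.5675%
α = Rp − E[R] = 16.3% − 9.5675% = 6.7325

6.73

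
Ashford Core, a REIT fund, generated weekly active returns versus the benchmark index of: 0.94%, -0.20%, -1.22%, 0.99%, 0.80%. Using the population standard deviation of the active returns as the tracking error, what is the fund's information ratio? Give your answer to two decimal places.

0.31

μ = (0.94 − 0.2 − 1.22 + 0.99 + 0.8) / 5 = 0.2620%
Population σ = √[Σ(r − μ)² / 5] = √[3.6889 / 5] = √0.7378 = 0.8590%
IR = μ / tracking error = 0.2620 / 0.8590 = 0.3050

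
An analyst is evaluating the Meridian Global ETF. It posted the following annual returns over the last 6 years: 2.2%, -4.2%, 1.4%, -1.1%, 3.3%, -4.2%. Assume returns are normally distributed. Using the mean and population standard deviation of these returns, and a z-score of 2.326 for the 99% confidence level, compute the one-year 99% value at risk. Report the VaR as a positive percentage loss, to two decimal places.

7.35

r̄ = (2.2 − 4.2 + 1.4 − 1.1 + 3.3 − 4.2) / 6 = -0.4333%
Population σ = √[Σ(r − r̄)² / 6] = √[53.0533 / 6] = √8.8422 = 2.9736%
VaR = −(r̄ − z·σ) = −(-0.4333 − 2.326 × 2.9736) = −(-7.3499) = 7.3499%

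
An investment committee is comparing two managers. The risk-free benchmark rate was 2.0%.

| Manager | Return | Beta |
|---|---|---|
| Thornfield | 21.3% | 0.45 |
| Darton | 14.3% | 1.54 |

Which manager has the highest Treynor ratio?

Thornfield

Thornfield: Treynor = (21.3% − 2.0%) / 0.45 = 42.889
Darton: Treynor = (14.3% − 2.0%) / 1.54 = 7.987
Highest: Thornfield (42.889).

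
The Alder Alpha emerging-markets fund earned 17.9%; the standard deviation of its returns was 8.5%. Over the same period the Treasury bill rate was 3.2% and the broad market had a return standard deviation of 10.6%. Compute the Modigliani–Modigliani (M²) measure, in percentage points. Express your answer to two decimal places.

21.53

Sharpe = (Rp − Rf) / σp = (17.9% − 3.2%) / 8.5% = 1.7294
M² = Rf + Sharpe × σm = 3.2% + 1.7294 × 10.6% = 21.5316%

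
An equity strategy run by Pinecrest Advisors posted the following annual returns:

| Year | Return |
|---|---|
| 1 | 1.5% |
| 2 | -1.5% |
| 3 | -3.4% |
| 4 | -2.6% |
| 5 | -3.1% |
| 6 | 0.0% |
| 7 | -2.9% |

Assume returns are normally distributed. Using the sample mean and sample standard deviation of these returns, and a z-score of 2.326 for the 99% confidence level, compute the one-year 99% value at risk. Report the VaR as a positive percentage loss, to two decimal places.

5.99

r̄ = (1.5 − 1.5 − 3.4 − 2.6 − 3.1 + 0 − 2.9) / 7 = -1.7143%
Sample std dev = √[20.2686 / 6] = 1.8380%
VaR = −(r̄ − z·σ) = −(-1.7143 − 2.326 × 1.8380) = −(-5.9895) = 5.9895%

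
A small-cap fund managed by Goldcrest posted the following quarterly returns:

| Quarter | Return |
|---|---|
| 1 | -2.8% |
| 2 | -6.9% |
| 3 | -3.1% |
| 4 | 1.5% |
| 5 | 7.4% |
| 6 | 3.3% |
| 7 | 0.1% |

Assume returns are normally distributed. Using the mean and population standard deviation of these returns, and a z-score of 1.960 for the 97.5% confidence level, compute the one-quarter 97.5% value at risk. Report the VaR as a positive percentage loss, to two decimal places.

r̄ = (-2.8 − 6.9 − 3.1 + 1.5 + 7.4 + 3.3 + 0.1) / 7 = -0.0714%
Σ(r − r̄)² = (-2.8 − (-0.0714))² + (-6.9 − (-0.0714))² + … = 132.9343
population σ = √(132.9343 / 7) = √18.9906 = 4.3578%
VaR = −(r̄ − z·σ) = −(-0.0714 − 1.960 × 4.3578) = −(-8.6127) = 8.6127%

8.61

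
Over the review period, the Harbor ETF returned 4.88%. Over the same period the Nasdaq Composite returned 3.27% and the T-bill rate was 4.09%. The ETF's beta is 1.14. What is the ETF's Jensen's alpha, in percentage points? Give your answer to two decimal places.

1.72

CAPM expected return = Rf + β(Rm − Rf) = 4.09% + 1.14 × (3.27% − 4.09%) = 4.09 + 1.14 × -0.82 = 3.1552%
Jensen's α = Rp − E[R] = 4.88% − 3.1552% = 1.7248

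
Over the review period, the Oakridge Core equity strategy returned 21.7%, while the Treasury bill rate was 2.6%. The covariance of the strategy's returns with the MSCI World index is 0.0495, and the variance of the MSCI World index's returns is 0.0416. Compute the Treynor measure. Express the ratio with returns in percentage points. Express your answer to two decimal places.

16.05

β = Cov / Var = 0.0495 / 0.0416 = 1.1899
Treynor = (Rp − Rf) / β = (21.7% − 2.6%) / 1.1899 = 19.10 / 1.1899 = 16.0518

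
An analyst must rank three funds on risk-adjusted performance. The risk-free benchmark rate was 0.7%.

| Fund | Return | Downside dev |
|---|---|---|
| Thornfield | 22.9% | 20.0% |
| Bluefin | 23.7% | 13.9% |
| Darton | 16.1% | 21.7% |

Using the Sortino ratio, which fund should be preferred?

Bluefin

Thornfield: Sortino ratio = (22.9% − 0.7%) / 20.0% = 1.110
Bluefin: Sortino ratio = (23.7% − 0.7%) / 13.9% = 1.655
Darton: Sortino ratio = (16.1% − 0.7%) / 21.7% = 0.710
Highest: Bluefin (1.655).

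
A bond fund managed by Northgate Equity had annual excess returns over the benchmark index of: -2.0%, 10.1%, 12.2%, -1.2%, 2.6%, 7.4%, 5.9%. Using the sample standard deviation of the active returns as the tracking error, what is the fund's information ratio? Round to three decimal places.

r̄ = (-2 + 10.1 + 12.2 − 1.2 + 2.6 + 7.4 + 5.9) / 7 = 35.00 / 7 = 5.0000%
Σ(r − r̄)² = 177.6200; sample σ = √(177.6200/6) = 5.4409%
IR = r̄ / tracking error = 5.0000 / 5.4409 = 0.9190

0.919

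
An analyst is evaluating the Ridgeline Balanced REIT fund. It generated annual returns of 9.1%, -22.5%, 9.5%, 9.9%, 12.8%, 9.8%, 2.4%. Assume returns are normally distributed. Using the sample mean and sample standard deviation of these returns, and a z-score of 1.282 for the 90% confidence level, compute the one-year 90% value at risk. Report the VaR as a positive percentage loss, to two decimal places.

r̄ = (9.1 − 22.5 + 9.5 + 9.9 + 12.8 + 9.8 + 2.4) / 7 = 4.4286%
Sample std dev = √[905.6743 / 6] = 12.2860%
VaR = −(r̄ − z·σ) = −(4.4286 − 1.282 × 12.2860) = −(-11.3221) = 11.3221%

11.32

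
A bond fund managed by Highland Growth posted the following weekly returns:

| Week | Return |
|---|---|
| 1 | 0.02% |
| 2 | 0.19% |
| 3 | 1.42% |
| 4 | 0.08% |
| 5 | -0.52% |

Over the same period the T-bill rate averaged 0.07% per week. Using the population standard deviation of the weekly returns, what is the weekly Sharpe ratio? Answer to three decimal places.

0.263

r̄ = (0.02 + 0.19 + 1.42 + 0.08 − 0.52) / 5 = 1.190 / 5 = 0.2380%
Σ(r − r̄)² = (0.02 − 0.2380)² + (0.19 − 0.2380)² + … = 2.0465
population σ = √(2.0465 / 5) = √0.4093 = 0.6398%
Sharpe = (r̄ − rf) / σ = (0.2380 − 0.07) / 0.6398 = 0.1680 / 0.6398 = 0.2626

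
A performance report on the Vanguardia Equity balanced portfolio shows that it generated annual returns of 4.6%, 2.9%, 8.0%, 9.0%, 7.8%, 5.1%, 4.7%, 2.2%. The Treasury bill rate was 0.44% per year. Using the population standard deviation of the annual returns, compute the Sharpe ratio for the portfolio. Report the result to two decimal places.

Mean return μ = 44.30 / 8 = 5.5375%
Σ(r − μ)² = 43.0388; population σ = √(43.0388/8) = 2.3195%
Sharpe = (μ − rf) / σ = (5.5375 − 0.44) / 2.3195 = 5.0975 / 2.3195 = 2.1977

2.20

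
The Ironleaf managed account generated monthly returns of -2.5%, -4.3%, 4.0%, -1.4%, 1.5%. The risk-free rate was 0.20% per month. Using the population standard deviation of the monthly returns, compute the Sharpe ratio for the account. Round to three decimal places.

-0.251

r̄ = (-2.5 − 4.3 + 4 − 1.4 + 1.5) / 5 = -2.70 / 5 = -0.5400%
Population std dev = √[43.4920 / 5] = 2.9493%
Sharpe = (r̄ − rf) / σ = (-0.5400 − 0.2) / 2.9493 = -0.7400 / 2.9493 = -0.2509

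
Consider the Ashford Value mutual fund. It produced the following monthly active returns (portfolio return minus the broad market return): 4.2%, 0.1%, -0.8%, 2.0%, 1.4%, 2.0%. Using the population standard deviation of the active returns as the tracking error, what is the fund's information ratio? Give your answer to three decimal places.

Mean return r̄ = 8.90 / 6 = 1.4833%
Population std dev = √[15.0483 / 6] = 1.5837%
IR = r̄ / tracking error = 1.4833 / 1.5837 = 0.9366

0.937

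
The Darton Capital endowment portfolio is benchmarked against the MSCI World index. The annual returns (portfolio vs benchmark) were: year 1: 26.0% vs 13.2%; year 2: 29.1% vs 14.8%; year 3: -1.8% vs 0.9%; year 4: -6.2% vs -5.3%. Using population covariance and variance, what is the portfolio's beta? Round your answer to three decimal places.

1.863

r̄p = 11.7750%,  r̄m = 5.9000%
Cov = Σ(rp − r̄p)(rm − r̄m) / 4 = 131.8075
Var(rm) = Σ(rm − r̄m)² / 4 = 70.7350
β = Cov / Var = 131.8075 / 70.7350 = 1.8634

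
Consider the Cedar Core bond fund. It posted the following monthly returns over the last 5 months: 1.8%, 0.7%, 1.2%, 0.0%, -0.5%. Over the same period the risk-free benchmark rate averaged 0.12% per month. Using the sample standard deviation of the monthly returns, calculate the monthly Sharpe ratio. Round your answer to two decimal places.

0.57

r̄ = (1.8 + 0.7 + 1.2 + 0 − 0.5) / 5 = 3.20 / 5 = 0.6400%
Sample std dev = √[3.3720 / 4] = 0.9182%
Sharpe = (r̄ − rf) / σ = (0.6400 − 0.12) / 0.9182 = 0.5200 / 0.9182 = 0.5663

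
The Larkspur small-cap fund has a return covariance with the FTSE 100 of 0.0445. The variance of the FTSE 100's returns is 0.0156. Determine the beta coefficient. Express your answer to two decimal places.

2.85

β = Cov(Rp, Rm) / Var(Rm) = 0.0445 / 0.0156 = 2.8526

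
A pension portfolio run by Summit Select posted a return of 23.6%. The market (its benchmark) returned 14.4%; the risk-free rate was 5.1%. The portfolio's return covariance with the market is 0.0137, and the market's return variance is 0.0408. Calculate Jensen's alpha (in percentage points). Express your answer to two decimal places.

15.38

β = Cov / Var = 0.0137 / 0.0408 = 0.3358
E[R] = Rf + β(Rm − Rf) = 5.1% + 0.3358 × (14.4% − 5.1%) = 8.2229%
α = Rp − E[R] = 23.6% − 8.2229% = 15.3771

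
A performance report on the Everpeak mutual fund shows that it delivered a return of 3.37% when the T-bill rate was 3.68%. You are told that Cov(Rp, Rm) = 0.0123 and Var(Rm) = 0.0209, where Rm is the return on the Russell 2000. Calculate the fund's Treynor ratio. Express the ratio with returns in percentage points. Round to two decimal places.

β = Cov / Var = 0.0123 / 0.0209 = 0.5885
Treynor = (Rp − Rf) / β = (3.37% − 3.68%) / 0.5885 = -0.31 / 0.5885 = -0.5268

-0.53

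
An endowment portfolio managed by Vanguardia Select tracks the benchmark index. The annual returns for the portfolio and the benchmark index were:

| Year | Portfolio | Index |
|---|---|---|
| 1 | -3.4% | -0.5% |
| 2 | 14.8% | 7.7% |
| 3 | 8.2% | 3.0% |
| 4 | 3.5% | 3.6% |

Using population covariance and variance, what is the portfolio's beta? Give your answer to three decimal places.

r̄p = 5.7750%,  r̄m = 3.4500%
Cov = Σ(rp − r̄p)(rm − r̄m) / 4 = 18.2913
Var(rm) = Σ(rm − r̄m)² / 4 = 8.4725
β = Cov / Var = 18.2913 / 8.4725 = 2.1589

2.159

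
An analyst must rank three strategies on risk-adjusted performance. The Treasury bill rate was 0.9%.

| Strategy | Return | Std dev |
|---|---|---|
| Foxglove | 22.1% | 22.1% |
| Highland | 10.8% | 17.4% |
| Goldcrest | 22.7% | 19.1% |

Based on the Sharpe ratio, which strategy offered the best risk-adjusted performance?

Foxglove: Sharpe ratio = (22.1% − 0.9%) / 22.1% = 0.959
Highland: Sharpe ratio = (10.8% − 0.9%) / 17.4% = 0.569
Goldcrest: Sharpe ratio = (22.7% − 0.9%) / 19.1% = 1.141
Highest: Goldcrest (1.141).

Goldcrest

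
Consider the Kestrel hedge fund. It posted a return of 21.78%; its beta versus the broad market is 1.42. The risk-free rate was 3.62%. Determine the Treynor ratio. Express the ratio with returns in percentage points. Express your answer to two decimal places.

Treynor = (Rp − Rf) / β = (21.78% − 3.62%) / 1.42 = 18.16 / 1.42 = 12.7887

12.79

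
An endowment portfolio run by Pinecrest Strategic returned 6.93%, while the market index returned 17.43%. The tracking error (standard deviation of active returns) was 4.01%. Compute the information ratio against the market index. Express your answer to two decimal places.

IR = (Rp − Rb) / TE = (6.93% − 17.43%) / 4.01% = -10.50% / 4.01% = -2.6185

-2.62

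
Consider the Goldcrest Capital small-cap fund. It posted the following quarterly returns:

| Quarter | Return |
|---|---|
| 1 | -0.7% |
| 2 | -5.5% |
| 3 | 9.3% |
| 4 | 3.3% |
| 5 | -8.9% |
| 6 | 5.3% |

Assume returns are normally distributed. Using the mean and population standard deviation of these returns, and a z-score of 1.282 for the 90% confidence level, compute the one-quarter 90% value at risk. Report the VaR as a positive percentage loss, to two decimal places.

r̄ = (-0.7 − 5.5 + 9.3 + 3.3 − 8.9 + 5.3) / 6 = 2.80 / 6 = 0.4667%
Σ(r − r̄)² = 234.1133; population σ = √(234.1133/6) = 6.2465%
VaR = −(r̄ − z·σ) = −(0.4667 − 1.282 × 6.2465) = −(-7.5413) = 7.5413%

7.54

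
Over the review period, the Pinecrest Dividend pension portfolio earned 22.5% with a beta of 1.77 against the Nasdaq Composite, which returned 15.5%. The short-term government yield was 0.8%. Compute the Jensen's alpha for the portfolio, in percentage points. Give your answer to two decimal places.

CAPM expected return = Rf + β(Rm − Rf) = 0.8% + 1.77 × (15.5% − 0.8%) = 0.8 + 1.77 × 14.70 = 26.8190%
Jensen's α = Rp − E[R] = 22.5% − 26.8190% = -4.3190

-4.32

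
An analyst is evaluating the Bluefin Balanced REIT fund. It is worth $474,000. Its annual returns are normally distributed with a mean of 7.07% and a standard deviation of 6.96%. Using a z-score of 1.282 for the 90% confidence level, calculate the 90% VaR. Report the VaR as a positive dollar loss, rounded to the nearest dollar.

$8,782

Return at the 90% tail: μ − z·σ = 7.07% − 1.282 × 6.96% = 7.07 − 8.92272 = -1.85272%
VaR = −(-1.85272%) × $474,000 = 1.85272% × $474,000 = $8,782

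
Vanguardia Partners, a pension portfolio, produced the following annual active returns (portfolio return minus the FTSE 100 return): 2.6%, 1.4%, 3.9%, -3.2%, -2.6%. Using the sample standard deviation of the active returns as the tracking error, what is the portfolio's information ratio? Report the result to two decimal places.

Mean return r̄ = 2.10 / 5 = 0.4200%
Sample σ = √[Σ(r − r̄)² / 4] = √[40.0480 / 4] = √10.0120 = 3.1642%
IR = r̄ / tracking error = 0.4200 / 3.1642 = 0.1327

0.13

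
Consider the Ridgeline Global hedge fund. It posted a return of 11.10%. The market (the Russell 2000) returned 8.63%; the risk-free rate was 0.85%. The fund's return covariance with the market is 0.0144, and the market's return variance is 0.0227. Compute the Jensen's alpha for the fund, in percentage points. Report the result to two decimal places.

5.31

β = Cov / Var = 0.0144 / 0.0227 = 0.6344
E[R] = Rf + β(Rm − Rf) = 0.85% + 0.6344 × (8.63% − 0.85%) = 5.7856%
α = Rp − E[R] = 11.10% − 5.7856% = 5.3144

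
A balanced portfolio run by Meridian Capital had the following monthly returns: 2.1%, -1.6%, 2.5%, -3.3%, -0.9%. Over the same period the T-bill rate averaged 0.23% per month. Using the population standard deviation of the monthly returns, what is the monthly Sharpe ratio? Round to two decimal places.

-0.21

μ = (2.1 − 1.6 + 2.5 − 3.3 − 0.9) / 5 = -1.20 / 5 = -0.2400%
Σ(r − μ)² = 24.6320; population σ = √(24.6320/5) = 2.2195%
Sharpe = (μ − rf) / σ = (-0.2400 − 0.23) / 2.2195 = -0.4700 / 2.2195 = -0.2118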